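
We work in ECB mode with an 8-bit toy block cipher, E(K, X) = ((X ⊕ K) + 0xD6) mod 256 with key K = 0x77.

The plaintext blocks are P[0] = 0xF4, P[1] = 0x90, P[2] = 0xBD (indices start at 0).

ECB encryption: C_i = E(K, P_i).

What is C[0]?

C[0]: E(K, 0xF4) = 0x59.

C[0] = 0x59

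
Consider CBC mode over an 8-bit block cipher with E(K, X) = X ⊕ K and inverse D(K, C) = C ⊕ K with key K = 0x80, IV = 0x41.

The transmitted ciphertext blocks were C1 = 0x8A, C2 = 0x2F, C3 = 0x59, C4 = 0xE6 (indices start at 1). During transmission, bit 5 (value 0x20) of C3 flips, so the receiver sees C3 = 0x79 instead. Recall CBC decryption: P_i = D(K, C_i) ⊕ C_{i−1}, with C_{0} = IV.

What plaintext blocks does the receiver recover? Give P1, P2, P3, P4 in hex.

P1 = 0x4B, P2 = 0x25, P3 = 0xD6, P4 = 0x1F

Only C3 changed, to 0x79. In CBC, a change in C_i garbles P_i and flips the same bit in P_{i+1}. Decrypting the received ciphertext:
P1: D(K, 0x8A) = 0x0A; 0x0A ⊕ 0x41 = 0x4B.
P2: D(K, 0x2F) = 0xAF; 0xAF ⊕ 0x8A = 0x25.
P3: D(K, 0x79) = 0xF9; 0xF9 ⊕ 0x2F = 0xD6.
P4: D(K, 0xE6) = 0x66; 0x66 ⊕ 0x79 = 0x1F.
Blocks that differ from the original plaintext: P3, P4.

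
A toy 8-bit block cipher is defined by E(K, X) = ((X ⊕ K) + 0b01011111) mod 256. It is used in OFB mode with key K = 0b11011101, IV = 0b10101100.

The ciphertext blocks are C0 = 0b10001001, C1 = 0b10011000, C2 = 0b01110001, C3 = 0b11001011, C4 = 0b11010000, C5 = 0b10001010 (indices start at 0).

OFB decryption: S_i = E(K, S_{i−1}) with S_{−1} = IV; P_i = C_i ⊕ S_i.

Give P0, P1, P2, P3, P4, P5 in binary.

P0 = 0b01011001, P1 = 0b11110100, P2 = 0b01100001, P3 = 0b11100111, P4 = 0b10000000, P5 = 0b01100110

P0: S = E(K, 0b10101100) = 0b11010000; 0b10001001 ⊕ 0b11010000 = 0b01011001.
P1: S = E(K, 0b11010000) = 0b01101100; 0b10011000 ⊕ 0b01101100 = 0b11110100.
P2: S = E(K, 0b01101100) = 0b00010000; 0b01110001 ⊕ 0b00010000 = 0b01100001.
P3: S = E(K, 0b00010000) = 0b00101100; 0b11001011 ⊕ 0b00101100 = 0b11100111.
P4: S = E(K, 0b00101100) = 0b01010000; 0b11010000 ⊕ 0b01010000 = 0b10000000.
P5: S = E(K, 0b01010000) = 0b11101100; 0b10001010 ⊕ 0b11101100 = 0b01100110.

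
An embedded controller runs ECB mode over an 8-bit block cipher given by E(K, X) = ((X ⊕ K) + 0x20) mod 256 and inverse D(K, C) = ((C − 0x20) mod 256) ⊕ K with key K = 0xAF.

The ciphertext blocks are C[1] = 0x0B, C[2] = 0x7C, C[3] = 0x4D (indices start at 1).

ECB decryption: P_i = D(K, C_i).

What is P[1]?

P[1] = 0x44

P[1]: D(K, 0x0B) = 0x44.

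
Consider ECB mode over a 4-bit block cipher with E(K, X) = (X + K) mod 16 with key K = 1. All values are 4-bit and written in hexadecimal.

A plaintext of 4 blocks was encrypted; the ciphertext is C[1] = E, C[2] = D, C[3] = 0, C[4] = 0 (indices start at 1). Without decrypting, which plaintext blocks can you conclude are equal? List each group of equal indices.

P[3] = P[4]

ECB encrypts each block independently with the same key, so equal ciphertext blocks imply equal plaintext blocks.
C[3] = C[4] = 0, so P[3] = P[4].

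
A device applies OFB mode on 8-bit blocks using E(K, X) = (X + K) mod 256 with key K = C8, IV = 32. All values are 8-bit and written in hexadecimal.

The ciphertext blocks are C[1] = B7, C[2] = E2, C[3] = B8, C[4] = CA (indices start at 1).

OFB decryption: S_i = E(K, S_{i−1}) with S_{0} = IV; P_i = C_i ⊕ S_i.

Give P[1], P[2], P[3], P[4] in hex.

P[1] = 4D, P[2] = 20, P[3] = 32, P[4] = 98

P[1]: S = E(K, 32) = FA; B7 ⊕ FA = 4D.
P[2]: S = E(K, FA) = C2; E2 ⊕ C2 = 20.
P[3]: S = E(K, C2) = 8A; B8 ⊕ 8A = 32.
P[4]: S = E(K, 8A) = 52; CA ⊕ 52 = 98.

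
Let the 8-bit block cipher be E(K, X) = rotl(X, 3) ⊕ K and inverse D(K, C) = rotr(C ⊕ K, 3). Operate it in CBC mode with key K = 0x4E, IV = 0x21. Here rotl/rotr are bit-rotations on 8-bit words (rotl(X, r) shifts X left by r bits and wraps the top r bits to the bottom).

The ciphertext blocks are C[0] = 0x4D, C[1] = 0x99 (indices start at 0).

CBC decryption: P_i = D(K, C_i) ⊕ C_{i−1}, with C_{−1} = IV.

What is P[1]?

P[1]: D(K, 0x99) = 0xFA; 0xFA ⊕ 0x4D = 0xB7.

P[1] = 0xB7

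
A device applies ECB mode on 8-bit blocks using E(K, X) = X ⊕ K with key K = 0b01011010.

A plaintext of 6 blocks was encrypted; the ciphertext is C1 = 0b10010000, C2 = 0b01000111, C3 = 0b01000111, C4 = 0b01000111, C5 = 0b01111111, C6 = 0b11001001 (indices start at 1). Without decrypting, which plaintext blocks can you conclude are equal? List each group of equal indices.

P2 = P3 = P4

ECB encrypts each block independently with the same key, so equal ciphertext blocks imply equal plaintext blocks.
C2 = C3 = C4 = 0b01000111, so P2 = P3 = P4.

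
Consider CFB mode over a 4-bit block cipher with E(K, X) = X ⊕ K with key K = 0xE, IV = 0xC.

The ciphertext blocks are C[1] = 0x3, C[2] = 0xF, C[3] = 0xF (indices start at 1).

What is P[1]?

CFB decryption: P_i = C_i ⊕ E(K, C_{i−1}), with C_{0} = IV.
P[1]: E(K, 0xC) = 0x2; 0x3 ⊕ 0x2 = 0x1.

P[1] = 0x1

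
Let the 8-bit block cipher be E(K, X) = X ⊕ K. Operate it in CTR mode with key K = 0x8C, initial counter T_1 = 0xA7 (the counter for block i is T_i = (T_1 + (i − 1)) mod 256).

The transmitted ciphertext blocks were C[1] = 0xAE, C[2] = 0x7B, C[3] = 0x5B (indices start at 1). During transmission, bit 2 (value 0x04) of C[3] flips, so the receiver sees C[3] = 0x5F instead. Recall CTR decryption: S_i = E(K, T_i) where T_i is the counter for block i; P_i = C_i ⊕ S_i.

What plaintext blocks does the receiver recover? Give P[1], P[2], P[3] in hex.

P[1] = 0x85, P[2] = 0x5F, P[3] = 0x7A

Only C[3] changed, to 0x5F. In CTR, a change in C_i flips the same bit in P_i only; the keystream is unaffected. Decrypting the received ciphertext:
P[1]: T = 0xA7, S = E(K, T) = 0x2B; 0xAE ⊕ 0x2B = 0x85.
P[2]: T = 0xA8, S = E(K, T) = 0x24; 0x7B ⊕ 0x24 = 0x5F.
P[3]: T = 0xA9, S = E(K, T) = 0x25; 0x5F ⊕ 0x25 = 0x7A.
Blocks that differ from the original plaintext: P[3].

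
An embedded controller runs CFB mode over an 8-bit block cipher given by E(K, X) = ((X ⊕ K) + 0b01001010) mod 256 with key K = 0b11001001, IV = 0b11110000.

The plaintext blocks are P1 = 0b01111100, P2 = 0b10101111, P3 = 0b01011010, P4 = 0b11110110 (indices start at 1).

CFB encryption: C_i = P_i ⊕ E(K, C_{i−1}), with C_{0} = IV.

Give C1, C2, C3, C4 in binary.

C1 = 0b11111111, C2 = 0b00101111, C3 = 0b01101010, C4 = 0b00011011

C1: E(K, 0b11110000) = 0b10000011; 0b01111100 ⊕ 0b10000011 = 0b11111111.
C2: E(K, 0b11111111) = 0b10000000; 0b10101111 ⊕ 0b10000000 = 0b00101111.
C3: E(K, 0b00101111) = 0b00110000; 0b01011010 ⊕ 0b00110000 = 0b01101010.
C4: E(K, 0b01101010) = 0b11101101; 0b11110110 ⊕ 0b11101101 = 0b00011011.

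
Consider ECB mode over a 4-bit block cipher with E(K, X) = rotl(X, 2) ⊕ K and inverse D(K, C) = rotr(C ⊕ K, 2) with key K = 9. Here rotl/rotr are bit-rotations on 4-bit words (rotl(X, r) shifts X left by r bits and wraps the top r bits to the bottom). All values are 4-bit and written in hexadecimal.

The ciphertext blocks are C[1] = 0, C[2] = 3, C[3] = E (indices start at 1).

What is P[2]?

P[2] = A

ECB decryption: P_i = D(K, C_i).
P[2]: D(K, 3) = A.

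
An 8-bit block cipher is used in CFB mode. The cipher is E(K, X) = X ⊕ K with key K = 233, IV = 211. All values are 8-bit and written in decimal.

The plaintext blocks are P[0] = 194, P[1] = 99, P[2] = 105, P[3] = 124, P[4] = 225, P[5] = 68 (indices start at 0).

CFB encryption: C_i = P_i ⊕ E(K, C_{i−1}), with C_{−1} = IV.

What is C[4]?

C[0]: E(K, 211) = 58; 194 ⊕ 58 = 248.
C[1]: E(K, 248) = 17; 99 ⊕ 17 = 114.
C[2]: E(K, 114) = 155; 105 ⊕ 155 = 242.
C[3]: E(K, 242) = 27; 124 ⊕ 27 = 103.
C[4]: E(K, 103) = 142; 225 ⊕ 142 = 111.

C[4] = 111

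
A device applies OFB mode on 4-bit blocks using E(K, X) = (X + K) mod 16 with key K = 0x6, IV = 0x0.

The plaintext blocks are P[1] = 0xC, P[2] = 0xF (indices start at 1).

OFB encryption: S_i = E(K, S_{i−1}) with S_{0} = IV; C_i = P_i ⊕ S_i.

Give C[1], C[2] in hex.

C[1]: S = E(K, 0x0) = 0x6; 0xC ⊕ 0x6 = 0xA.
C[2]: S = E(K, 0x6) = 0xC; 0xF ⊕ 0xC = 0x3.

C[1] = 0xA, C[2] = 0x3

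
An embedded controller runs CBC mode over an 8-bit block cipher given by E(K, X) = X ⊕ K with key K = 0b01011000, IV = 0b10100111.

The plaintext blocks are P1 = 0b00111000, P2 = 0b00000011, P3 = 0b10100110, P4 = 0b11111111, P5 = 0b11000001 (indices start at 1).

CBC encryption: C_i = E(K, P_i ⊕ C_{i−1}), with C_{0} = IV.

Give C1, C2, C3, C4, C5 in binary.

C1: P1 ⊕ 0b10100111 = 0b10011111; E(K, 0b10011111) = 0b11000111.
C2: P2 ⊕ 0b11000111 = 0b11000100; E(K, 0b11000100) = 0b10011100.
C3: P3 ⊕ 0b10011100 = 0b00111010; E(K, 0b00111010) = 0b01100010.
C4: P4 ⊕ 0b01100010 = 0b10011101; E(K, 0b10011101) = 0b11000101.
C5: P5 ⊕ 0b11000101 = 0b00000100; E(K, 0b00000100) = 0b01011100.

C1 = 0b11000111, C2 = 0b10011100, C3 = 0b01100010, C4 = 0b11000101, C5 = 0b01011100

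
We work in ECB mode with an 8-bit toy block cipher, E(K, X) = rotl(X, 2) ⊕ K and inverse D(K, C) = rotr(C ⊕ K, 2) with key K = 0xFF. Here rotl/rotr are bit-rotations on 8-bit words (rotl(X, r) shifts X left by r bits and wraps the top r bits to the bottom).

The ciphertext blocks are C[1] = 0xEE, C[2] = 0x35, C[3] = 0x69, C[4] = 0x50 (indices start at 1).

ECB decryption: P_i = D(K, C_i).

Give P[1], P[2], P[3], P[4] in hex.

P[1] = 0x44, P[2] = 0xB2, P[3] = 0xA5, P[4] = 0xEB

P[1]: D(K, 0xEE) = 0x44.
P[2]: D(K, 0x35) = 0xB2.
P[3]: D(K, 0x69) = 0xA5.
P[4]: D(K, 0x50) = 0xEB.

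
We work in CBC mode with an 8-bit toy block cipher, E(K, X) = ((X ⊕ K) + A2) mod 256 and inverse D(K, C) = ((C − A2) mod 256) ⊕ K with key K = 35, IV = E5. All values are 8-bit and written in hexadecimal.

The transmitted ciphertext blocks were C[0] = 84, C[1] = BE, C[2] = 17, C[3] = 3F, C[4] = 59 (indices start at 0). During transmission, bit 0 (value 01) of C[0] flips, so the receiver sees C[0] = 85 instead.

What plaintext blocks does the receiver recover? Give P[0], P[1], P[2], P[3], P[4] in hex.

CBC decryption: P_i = D(K, C_i) ⊕ C_{i−1}, with C_{−1} = IV.
Only C[0] changed, to 85. In CBC, a change in C_i garbles P_i and flips the same bit in P_{i+1}. Decrypting the received ciphertext:
P[0]: D(K, 85) = D6; D6 ⊕ E5 = 33.
P[1]: D(K, BE) = 29; 29 ⊕ 85 = AC.
P[2]: D(K, 17) = 40; 40 ⊕ BE = FE.
P[3]: D(K, 3F) = A8; A8 ⊕ 17 = BF.
P[4]: D(K, 59) = 82; 82 ⊕ 3F = BD.
Blocks that differ from the original plaintext: P[0], P[1].

P[0] = 33, P[1] = AC, P[2] = FE, P[3] = BF, P[4] = BD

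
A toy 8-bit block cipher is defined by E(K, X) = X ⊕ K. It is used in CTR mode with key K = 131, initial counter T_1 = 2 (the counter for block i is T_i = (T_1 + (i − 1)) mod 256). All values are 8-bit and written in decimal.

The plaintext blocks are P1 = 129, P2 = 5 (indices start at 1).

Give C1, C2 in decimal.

CTR encryption: S_i = E(K, T_i) where T_i is the counter for block i; C_i = P_i ⊕ S_i.
C1: T = 2, S = E(K, T) = 129; 129 ⊕ 129 = 0.
C2: T = 3, S = E(K, T) = 128; 5 ⊕ 128 = 133.

C1 = 0, C2 = 133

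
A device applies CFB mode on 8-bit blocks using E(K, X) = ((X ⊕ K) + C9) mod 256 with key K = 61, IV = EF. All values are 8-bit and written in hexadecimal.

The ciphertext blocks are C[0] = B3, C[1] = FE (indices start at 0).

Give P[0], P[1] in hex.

P[0] = E4, P[1] = 65

CFB decryption: P_i = C_i ⊕ E(K, C_{i−1}), with C_{−1} = IV.
P[0]: E(K, EF) = 57; B3 ⊕ 57 = E4.
P[1]: E(K, B3) = 9B; FE ⊕ 9B = 65.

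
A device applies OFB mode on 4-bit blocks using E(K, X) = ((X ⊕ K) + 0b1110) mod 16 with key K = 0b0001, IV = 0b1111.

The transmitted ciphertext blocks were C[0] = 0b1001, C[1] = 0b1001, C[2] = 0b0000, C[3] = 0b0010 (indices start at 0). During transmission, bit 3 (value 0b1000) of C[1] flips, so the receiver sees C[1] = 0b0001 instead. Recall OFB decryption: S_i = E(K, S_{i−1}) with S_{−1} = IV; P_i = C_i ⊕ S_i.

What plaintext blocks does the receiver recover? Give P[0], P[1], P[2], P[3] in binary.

Only C[1] changed, to 0b0001. In OFB, a change in C_i flips the same bit in P_i only; the keystream is unaffected. Decrypting the received ciphertext:
P[0]: S = E(K, 0b1111) = 0b1100; 0b1001 ⊕ 0b1100 = 0b0101.
P[1]: S = E(K, 0b1100) = 0b1011; 0b0001 ⊕ 0b1011 = 0b1010.
P[2]: S = E(K, 0b1011) = 0b1000; 0b0000 ⊕ 0b1000 = 0b1000.
P[3]: S = E(K, 0b1000) = 0b0111; 0b0010 ⊕ 0b0111 = 0b0101.
Blocks that differ from the original plaintext: P[1].

P[0] = 0b0101, P[1] = 0b1010, P[2] = 0b1000, P[3] = 0b0101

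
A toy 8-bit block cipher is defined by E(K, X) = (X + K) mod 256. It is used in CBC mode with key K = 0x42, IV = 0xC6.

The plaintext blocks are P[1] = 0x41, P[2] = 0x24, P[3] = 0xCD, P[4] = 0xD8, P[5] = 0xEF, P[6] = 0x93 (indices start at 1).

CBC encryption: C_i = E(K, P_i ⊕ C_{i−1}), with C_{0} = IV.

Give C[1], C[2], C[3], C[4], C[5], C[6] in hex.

C[1]: P[1] ⊕ 0xC6 = 0x87; E(K, 0x87) = 0xC9.
C[2]: P[2] ⊕ 0xC9 = 0xED; E(K, 0xED) = 0x2F.
C[3]: P[3] ⊕ 0x2F = 0xE2; E(K, 0xE2) = 0x24.
C[4]: P[4] ⊕ 0x24 = 0xFC; E(K, 0xFC) = 0x3E.
C[5]: P[5] ⊕ 0x3E = 0xD1; E(K, 0xD1) = 0x13.
C[6]: P[6] ⊕ 0x13 = 0x80; E(K, 0x80) = 0xC2.

C[1] = 0xC9, C[2] = 0x2F, C[3] = 0x24, C[4] = 0x3E, C[5] = 0x13, C[6] = 0xC2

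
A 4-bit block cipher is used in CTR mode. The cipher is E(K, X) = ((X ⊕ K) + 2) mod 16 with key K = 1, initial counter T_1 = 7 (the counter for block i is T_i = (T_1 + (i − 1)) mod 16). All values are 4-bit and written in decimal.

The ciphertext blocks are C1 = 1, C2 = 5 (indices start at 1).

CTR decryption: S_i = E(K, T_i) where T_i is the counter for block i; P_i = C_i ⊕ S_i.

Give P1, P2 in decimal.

P1: T = 7, S = E(K, T) = 8; 1 ⊕ 8 = 9.
P2: T = 8, S = E(K, T) = 11; 5 ⊕ 11 = 14.

P1 = 9, P2 = 14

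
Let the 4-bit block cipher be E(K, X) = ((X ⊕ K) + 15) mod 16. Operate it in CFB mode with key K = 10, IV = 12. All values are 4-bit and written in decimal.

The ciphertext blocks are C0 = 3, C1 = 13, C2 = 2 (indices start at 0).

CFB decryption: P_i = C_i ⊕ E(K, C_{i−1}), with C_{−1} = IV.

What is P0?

P0: E(K, 12) = 5; 3 ⊕ 5 = 6.

P0 = 6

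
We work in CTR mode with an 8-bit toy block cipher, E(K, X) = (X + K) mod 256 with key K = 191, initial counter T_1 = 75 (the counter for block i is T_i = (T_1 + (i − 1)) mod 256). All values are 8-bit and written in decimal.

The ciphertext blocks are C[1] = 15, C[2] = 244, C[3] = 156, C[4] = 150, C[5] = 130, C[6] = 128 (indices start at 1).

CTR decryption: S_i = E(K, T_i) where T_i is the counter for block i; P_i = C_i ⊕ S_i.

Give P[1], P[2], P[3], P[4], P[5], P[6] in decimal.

P[1]: T = 75, S = E(K, T) = 10; 15 ⊕ 10 = 5.
P[2]: T = 76, S = E(K, T) = 11; 244 ⊕ 11 = 255.
P[3]: T = 77, S = E(K, T) = 12; 156 ⊕ 12 = 144.
P[4]: T = 78, S = E(K, T) = 13; 150 ⊕ 13 = 155.
P[5]: T = 79, S = E(K, T) = 14; 130 ⊕ 14 = 140.
P[6]: T = 80, S = E(K, T) = 15; 128 ⊕ 15 = 143.

P[1] = 5, P[2] = 255, P[3] = 144, P[4] = 155, P[5] = 140, P[6] = 143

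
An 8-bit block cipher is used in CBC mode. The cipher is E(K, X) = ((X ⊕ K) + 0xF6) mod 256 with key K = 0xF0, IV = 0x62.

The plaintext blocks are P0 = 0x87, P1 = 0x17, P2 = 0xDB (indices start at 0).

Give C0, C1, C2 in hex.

C0 = 0x0B, C1 = 0xE2, C2 = 0xBF

CBC encryption: C_i = E(K, P_i ⊕ C_{i−1}), with C_{−1} = IV.
C0: P0 ⊕ 0x62 = 0xE5; E(K, 0xE5) = 0x0B.
C1: P1 ⊕ 0x0B = 0x1C; E(K, 0x1C) = 0xE2.
C2: P2 ⊕ 0xE2 = 0x39; E(K, 0x39) = 0xBF.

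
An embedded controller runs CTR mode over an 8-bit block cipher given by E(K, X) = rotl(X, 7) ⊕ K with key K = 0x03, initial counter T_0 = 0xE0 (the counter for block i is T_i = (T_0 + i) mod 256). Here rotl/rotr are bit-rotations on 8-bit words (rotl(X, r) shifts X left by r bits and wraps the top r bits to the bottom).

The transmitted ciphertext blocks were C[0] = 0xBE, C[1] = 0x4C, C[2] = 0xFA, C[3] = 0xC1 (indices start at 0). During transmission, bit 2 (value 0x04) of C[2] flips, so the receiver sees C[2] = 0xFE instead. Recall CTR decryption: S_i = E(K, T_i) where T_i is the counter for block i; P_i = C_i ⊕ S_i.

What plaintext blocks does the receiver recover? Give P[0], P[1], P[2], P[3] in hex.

Only C[2] changed, to 0xFE. In CTR, a change in C_i flips the same bit in P_i only; the keystream is unaffected. Decrypting the received ciphertext:
P[0]: T = 0xE0, S = E(K, T) = 0x73; 0xBE ⊕ 0x73 = 0xCD.
P[1]: T = 0xE1, S = E(K, T) = 0xF3; 0x4C ⊕ 0xF3 = 0xBF.
P[2]: T = 0xE2, S = E(K, T) = 0x72; 0xFE ⊕ 0x72 = 0x8C.
P[3]: T = 0xE3, S = E(K, T) = 0xF2; 0xC1 ⊕ 0xF2 = 0x33.
Blocks that differ from the original plaintext: P[2].

P[0] = 0xCD, P[1] = 0xBF, P[2] = 0x8C, P[3] = 0x33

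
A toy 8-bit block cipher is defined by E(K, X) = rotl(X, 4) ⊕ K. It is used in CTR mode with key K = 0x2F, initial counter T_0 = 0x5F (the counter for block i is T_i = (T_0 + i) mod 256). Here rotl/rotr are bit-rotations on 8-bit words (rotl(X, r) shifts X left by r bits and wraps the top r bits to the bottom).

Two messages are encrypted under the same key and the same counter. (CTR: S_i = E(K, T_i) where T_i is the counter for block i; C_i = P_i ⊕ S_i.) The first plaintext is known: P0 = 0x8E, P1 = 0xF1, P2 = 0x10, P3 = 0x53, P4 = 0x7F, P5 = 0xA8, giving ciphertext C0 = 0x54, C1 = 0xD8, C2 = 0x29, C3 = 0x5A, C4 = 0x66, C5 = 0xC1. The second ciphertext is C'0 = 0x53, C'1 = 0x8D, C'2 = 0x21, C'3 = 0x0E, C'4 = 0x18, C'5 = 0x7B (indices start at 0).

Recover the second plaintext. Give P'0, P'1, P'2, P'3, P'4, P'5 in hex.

In CTR with a reused counter, both messages share the same keystream S_i, so C_i ⊕ C'_i = P_i ⊕ P'_i and thus P'_i = P_i ⊕ C_i ⊕ C'_i.
P'0: 0x8E ⊕ 0x54 ⊕ 0x53 = 0x89.
P'1: 0xF1 ⊕ 0xD8 ⊕ 0x8D = 0xA4.
P'2: 0x10 ⊕ 0x29 ⊕ 0x21 = 0x18.
P'3: 0x53 ⊕ 0x5A ⊕ 0x0E = 0x07.
P'4: 0x7F ⊕ 0x66 ⊕ 0x18 = 0x01.
P'5: 0xA8 ⊕ 0xC1 ⊕ 0x7B = 0x12.

P'0 = 0x89, P'1 = 0xA4, P'2 = 0x18, P'3 = 0x07, P'4 = 0x01, P'5 = 0x12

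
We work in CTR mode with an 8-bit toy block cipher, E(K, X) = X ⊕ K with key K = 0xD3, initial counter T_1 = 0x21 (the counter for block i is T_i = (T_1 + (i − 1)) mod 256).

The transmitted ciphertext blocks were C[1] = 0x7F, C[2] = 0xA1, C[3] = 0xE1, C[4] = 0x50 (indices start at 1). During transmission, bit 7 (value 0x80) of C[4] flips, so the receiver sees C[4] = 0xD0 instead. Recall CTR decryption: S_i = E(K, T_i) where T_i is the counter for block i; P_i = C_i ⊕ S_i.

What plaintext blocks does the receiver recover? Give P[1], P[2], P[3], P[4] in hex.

Only C[4] changed, to 0xD0. In CTR, a change in C_i flips the same bit in P_i only; the keystream is unaffected. Decrypting the received ciphertext:
P[1]: T = 0x21, S = E(K, T) = 0xF2; 0x7F ⊕ 0xF2 = 0x8D.
P[2]: T = 0x22, S = E(K, T) = 0xF1; 0xA1 ⊕ 0xF1 = 0x50.
P[3]: T = 0x23, S = E(K, T) = 0xF0; 0xE1 ⊕ 0xF0 = 0x11.
P[4]: T = 0x24, S = E(K, T) = 0xF7; 0xD0 ⊕ 0xF7 = 0x27.
Blocks that differ from the original plaintext: P[4].

P[1] = 0x8D, P[2] = 0x50, P[3] = 0x11, P[4] = 0x27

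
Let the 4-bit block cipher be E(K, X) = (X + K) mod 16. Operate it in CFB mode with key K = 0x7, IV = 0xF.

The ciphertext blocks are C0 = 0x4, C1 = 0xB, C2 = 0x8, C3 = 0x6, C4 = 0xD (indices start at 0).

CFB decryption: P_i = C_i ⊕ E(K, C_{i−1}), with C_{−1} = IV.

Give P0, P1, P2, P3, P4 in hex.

P0: E(K, 0xF) = 0x6; 0x4 ⊕ 0x6 = 0x2.
P1: E(K, 0x4) = 0xB; 0xB ⊕ 0xB = 0x0.
P2: E(K, 0xB) = 0x2; 0x8 ⊕ 0x2 = 0xA.
P3: E(K, 0x8) = 0xF; 0x6 ⊕ 0xF = 0x9.
P4: E(K, 0x6) = 0xD; 0xD ⊕ 0xD = 0x0.

P0 = 0x2, P1 = 0x0, P2 = 0xA, P3 = 0x9, P4 = 0x0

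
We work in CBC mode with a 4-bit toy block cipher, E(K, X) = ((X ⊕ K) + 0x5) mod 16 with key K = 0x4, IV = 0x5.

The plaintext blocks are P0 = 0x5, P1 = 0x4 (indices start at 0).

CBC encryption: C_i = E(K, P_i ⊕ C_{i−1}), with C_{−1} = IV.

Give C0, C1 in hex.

C0: P0 ⊕ 0x5 = 0x0; E(K, 0x0) = 0x9.
C1: P1 ⊕ 0x9 = 0xD; E(K, 0xD) = 0xE.

C0 = 0x9, C1 = 0xE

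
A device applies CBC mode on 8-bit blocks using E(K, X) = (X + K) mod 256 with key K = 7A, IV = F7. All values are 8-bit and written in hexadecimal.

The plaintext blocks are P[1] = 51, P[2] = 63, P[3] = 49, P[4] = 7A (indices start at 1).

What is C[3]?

CBC encryption: C_i = E(K, P_i ⊕ C_{i−1}), with C_{0} = IV.
C[1]: P[1] ⊕ F7 = A6; E(K, A6) = 20.
C[2]: P[2] ⊕ 20 = 43; E(K, 43) = BD.
C[3]: P[3] ⊕ BD = F4; E(K, F4) = 6E.

C[3] = 6E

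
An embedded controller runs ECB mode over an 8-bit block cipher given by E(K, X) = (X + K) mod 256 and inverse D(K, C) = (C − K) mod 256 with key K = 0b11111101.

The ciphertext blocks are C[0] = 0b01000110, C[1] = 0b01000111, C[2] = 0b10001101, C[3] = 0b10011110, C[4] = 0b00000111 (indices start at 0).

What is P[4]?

ECB decryption: P_i = D(K, C_i).
P[4]: D(K, 0b00000111) = 0b00001010.

P[4] = 0b00001010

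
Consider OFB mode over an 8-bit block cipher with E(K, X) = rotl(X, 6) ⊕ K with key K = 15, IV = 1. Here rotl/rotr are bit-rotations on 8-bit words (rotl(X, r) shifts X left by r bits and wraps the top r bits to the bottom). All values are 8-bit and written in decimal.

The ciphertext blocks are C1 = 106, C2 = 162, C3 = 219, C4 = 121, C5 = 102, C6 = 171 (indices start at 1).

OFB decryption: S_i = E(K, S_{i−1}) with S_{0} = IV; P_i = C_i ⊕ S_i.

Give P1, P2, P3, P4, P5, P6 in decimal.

P1 = 37, P2 = 126, P3 = 227, P4 = 120, P5 = 41, P6 = 119

P1: S = E(K, 1) = 79; 106 ⊕ 79 = 37.
P2: S = E(K, 79) = 220; 162 ⊕ 220 = 126.
P3: S = E(K, 220) = 56; 219 ⊕ 56 = 227.
P4: S = E(K, 56) = 1; 121 ⊕ 1 = 120.
P5: S = E(K, 1) = 79; 102 ⊕ 79 = 41.
P6: S = E(K, 79) = 220; 171 ⊕ 220 = 119.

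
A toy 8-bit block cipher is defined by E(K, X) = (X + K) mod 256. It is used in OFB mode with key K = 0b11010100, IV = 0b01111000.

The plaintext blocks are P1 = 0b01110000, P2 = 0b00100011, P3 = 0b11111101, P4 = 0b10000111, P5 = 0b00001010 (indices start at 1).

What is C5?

C5 = 0b10010110

OFB encryption: S_i = E(K, S_{i−1}) with S_{0} = IV; C_i = P_i ⊕ S_i.
C1: S = E(K, 0b01111000) = 0b01001100; 0b01110000 ⊕ 0b01001100 = 0b00111100.
C2: S = E(K, 0b01001100) = 0b00100000; 0b00100011 ⊕ 0b00100000 = 0b00000011.
C3: S = E(K, 0b00100000) = 0b11110100; 0b11111101 ⊕ 0b11110100 = 0b00001001.
C4: S = E(K, 0b11110100) = 0b11001000; 0b10000111 ⊕ 0b11001000 = 0b01001111.
C5: S = E(K, 0b11001000) = 0b10011100; 0b00001010 ⊕ 0b10011100 = 0b10010110.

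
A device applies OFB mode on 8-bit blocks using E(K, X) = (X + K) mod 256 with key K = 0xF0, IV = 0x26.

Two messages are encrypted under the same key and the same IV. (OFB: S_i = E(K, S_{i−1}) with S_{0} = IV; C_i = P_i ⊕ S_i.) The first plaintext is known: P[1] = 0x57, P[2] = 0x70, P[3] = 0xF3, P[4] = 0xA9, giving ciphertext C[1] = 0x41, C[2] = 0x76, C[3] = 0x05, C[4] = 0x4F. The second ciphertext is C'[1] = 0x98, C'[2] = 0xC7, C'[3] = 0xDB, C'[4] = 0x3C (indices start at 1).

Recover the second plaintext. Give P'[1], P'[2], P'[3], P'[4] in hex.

In OFB with a reused IV, both messages share the same keystream S_i, so C_i ⊕ C'_i = P_i ⊕ P'_i and thus P'_i = P_i ⊕ C_i ⊕ C'_i.
P'[1]: 0x57 ⊕ 0x41 ⊕ 0x98 = 0x8E.
P'[2]: 0x70 ⊕ 0x76 ⊕ 0xC7 = 0xC1.
P'[3]: 0xF3 ⊕ 0x05 ⊕ 0xDB = 0x2D.
P'[4]: 0xA9 ⊕ 0x4F ⊕ 0x3C = 0xDA.

P'[1] = 0x8E, P'[2] = 0xC1, P'[3] = 0x2D, P'[4] = 0xDA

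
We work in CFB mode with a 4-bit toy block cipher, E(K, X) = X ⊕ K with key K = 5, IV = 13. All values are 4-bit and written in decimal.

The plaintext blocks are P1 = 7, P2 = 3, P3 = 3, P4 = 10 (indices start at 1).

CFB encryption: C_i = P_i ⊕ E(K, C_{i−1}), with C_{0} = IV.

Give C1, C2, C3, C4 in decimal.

C1 = 15, C2 = 9, C3 = 15, C4 = 0

C1: E(K, 13) = 8; 7 ⊕ 8 = 15.
C2: E(K, 15) = 10; 3 ⊕ 10 = 9.
C3: E(K, 9) = 12; 3 ⊕ 12 = 15.
C4: E(K, 15) = 10; 10 ⊕ 10 = 0.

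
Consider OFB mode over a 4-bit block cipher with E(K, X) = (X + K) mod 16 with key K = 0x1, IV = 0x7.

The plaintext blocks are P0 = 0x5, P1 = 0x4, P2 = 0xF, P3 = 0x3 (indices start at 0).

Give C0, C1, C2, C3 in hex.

OFB encryption: S_i = E(K, S_{i−1}) with S_{−1} = IV; C_i = P_i ⊕ S_i.
C0: S = E(K, 0x7) = 0x8; 0x5 ⊕ 0x8 = 0xD.
C1: S = E(K, 0x8) = 0x9; 0x4 ⊕ 0x9 = 0xD.
C2: S = E(K, 0x9) = 0xA; 0xF ⊕ 0xA = 0x5.
C3: S = E(K, 0xA) = 0xB; 0x3 ⊕ 0xB = 0x8.

C0 = 0xD, C1 = 0xD, C2 = 0x5, C3 = 0x8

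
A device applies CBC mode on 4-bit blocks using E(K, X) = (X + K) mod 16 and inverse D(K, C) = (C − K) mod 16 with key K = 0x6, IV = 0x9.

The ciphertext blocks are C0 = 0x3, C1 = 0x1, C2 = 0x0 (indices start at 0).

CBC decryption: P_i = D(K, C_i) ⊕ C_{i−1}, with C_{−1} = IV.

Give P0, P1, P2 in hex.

P0: D(K, 0x3) = 0xD; 0xD ⊕ 0x9 = 0x4.
P1: D(K, 0x1) = 0xB; 0xB ⊕ 0x3 = 0x8.
P2: D(K, 0x0) = 0xA; 0xA ⊕ 0x1 = 0xB.

P0 = 0x4, P1 = 0x8, P2 = 0xB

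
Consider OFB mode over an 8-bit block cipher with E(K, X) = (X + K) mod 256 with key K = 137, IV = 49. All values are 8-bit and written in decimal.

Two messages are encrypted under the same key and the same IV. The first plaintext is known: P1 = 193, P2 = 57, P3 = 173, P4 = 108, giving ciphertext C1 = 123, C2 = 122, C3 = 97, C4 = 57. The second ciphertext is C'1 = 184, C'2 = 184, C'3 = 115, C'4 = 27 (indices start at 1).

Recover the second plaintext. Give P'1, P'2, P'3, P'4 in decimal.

In OFB with a reused IV, both messages share the same keystream S_i, so C_i ⊕ C'_i = P_i ⊕ P'_i and thus P'_i = P_i ⊕ C_i ⊕ C'_i.
P'1: 193 ⊕ 123 ⊕ 184 = 2.
P'2: 57 ⊕ 122 ⊕ 184 = 251.
P'3: 173 ⊕ 97 ⊕ 115 = 191.
P'4: 108 ⊕ 57 ⊕ 27 = 78.

P'1 = 2, P'2 = 251, P'3 = 191, P'4 = 78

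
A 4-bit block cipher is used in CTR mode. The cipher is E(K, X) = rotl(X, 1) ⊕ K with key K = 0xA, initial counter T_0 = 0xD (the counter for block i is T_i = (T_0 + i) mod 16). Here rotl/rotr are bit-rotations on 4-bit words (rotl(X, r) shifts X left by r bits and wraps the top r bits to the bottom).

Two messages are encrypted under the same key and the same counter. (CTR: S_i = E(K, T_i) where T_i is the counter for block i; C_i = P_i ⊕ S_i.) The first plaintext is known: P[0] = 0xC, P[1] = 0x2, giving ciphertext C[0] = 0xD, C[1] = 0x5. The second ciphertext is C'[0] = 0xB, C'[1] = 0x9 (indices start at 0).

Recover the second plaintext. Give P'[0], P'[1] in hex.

In CTR with a reused counter, both messages share the same keystream S_i, so C_i ⊕ C'_i = P_i ⊕ P'_i and thus P'_i = P_i ⊕ C_i ⊕ C'_i.
P'[0]: 0xC ⊕ 0xD ⊕ 0xB = 0xA.
P'[1]: 0x2 ⊕ 0x5 ⊕ 0x9 = 0xE.

P'[0] = 0xA, P'[1] = 0xE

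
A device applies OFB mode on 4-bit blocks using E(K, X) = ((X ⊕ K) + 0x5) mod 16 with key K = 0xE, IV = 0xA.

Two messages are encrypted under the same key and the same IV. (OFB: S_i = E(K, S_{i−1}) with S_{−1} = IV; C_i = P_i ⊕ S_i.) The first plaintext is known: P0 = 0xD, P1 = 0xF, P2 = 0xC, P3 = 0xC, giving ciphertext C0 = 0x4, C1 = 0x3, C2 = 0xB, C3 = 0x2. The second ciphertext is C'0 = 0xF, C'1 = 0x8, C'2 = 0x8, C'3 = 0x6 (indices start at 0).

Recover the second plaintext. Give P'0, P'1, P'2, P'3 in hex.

P'0 = 0x6, P'1 = 0x4, P'2 = 0xF, P'3 = 0x8

In OFB with a reused IV, both messages share the same keystream S_i, so C_i ⊕ C'_i = P_i ⊕ P'_i and thus P'_i = P_i ⊕ C_i ⊕ C'_i.
P'0: 0xD ⊕ 0x4 ⊕ 0xF = 0x6.
P'1: 0xF ⊕ 0x3 ⊕ 0x8 = 0x4.
P'2: 0xC ⊕ 0xB ⊕ 0x8 = 0xF.
P'3: 0xC ⊕ 0x2 ⊕ 0x6 = 0x8.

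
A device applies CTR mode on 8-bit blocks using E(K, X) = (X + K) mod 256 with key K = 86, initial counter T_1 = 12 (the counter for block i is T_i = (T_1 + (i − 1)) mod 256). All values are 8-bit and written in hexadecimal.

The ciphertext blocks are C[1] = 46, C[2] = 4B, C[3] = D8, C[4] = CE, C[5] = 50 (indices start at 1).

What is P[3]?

CTR decryption: S_i = E(K, T_i) where T_i is the counter for block i; P_i = C_i ⊕ S_i.
P[3]: T = 14, S = E(K, T) = 9A; D8 ⊕ 9A = 42.

P[3] = 42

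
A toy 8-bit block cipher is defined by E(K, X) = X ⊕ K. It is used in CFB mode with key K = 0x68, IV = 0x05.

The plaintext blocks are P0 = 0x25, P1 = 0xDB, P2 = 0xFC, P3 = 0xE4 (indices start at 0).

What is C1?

C1 = 0xFB

CFB encryption: C_i = P_i ⊕ E(K, C_{i−1}), with C_{−1} = IV.
C0: E(K, 0x05) = 0x6D; 0x25 ⊕ 0x6D = 0x48.
C1: E(K, 0x48) = 0x20; 0xDB ⊕ 0x20 = 0xFB.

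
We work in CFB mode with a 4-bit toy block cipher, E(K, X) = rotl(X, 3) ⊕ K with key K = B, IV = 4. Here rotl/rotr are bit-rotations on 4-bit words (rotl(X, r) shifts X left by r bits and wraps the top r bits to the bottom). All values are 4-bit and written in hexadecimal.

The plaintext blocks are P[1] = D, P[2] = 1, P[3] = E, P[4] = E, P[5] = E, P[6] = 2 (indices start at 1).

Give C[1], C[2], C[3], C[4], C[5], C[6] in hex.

C[1] = 4, C[2] = 8, C[3] = 1, C[4] = D, C[5] = B, C[6] = 4

CFB encryption: C_i = P_i ⊕ E(K, C_{i−1}), with C_{0} = IV.
C[1]: E(K, 4) = 9; D ⊕ 9 = 4.
C[2]: E(K, 4) = 9; 1 ⊕ 9 = 8.
C[3]: E(K, 8) = F; E ⊕ F = 1.
C[4]: E(K, 1) = 3; E ⊕ 3 = D.
C[5]: E(K, D) = 5; E ⊕ 5 = B.
C[6]: E(K, B) = 6; 2 ⊕ 6 = 4.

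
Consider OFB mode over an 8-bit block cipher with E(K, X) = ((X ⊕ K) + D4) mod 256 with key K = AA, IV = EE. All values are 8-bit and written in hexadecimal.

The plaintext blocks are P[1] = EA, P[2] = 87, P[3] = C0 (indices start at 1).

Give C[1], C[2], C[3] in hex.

OFB encryption: S_i = E(K, S_{i−1}) with S_{0} = IV; C_i = P_i ⊕ S_i.
C[1]: S = E(K, EE) = 18; EA ⊕ 18 = F2.
C[2]: S = E(K, 18) = 86; 87 ⊕ 86 = 01.
C[3]: S = E(K, 86) = 00; C0 ⊕ 00 = C0.

C[1] = F2, C[2] = 01, C[3] = C0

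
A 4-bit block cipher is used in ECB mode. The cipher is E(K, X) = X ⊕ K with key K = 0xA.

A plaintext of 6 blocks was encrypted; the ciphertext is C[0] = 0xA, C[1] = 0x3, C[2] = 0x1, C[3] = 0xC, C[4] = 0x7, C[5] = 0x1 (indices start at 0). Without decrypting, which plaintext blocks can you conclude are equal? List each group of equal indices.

P[2] = P[5]

ECB encrypts each block independently with the same key, so equal ciphertext blocks imply equal plaintext blocks.
C[2] = C[5] = 0x1, so P[2] = P[5].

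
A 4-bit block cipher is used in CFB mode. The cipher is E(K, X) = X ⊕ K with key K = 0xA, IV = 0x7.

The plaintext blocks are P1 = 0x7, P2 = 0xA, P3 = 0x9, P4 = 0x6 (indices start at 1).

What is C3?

CFB encryption: C_i = P_i ⊕ E(K, C_{i−1}), with C_{0} = IV.
C1: E(K, 0x7) = 0xD; 0x7 ⊕ 0xD = 0xA.
C2: E(K, 0xA) = 0x0; 0xA ⊕ 0x0 = 0xA.
C3: E(K, 0xA) = 0x0; 0x9 ⊕ 0x0 = 0x9.

C3 = 0x9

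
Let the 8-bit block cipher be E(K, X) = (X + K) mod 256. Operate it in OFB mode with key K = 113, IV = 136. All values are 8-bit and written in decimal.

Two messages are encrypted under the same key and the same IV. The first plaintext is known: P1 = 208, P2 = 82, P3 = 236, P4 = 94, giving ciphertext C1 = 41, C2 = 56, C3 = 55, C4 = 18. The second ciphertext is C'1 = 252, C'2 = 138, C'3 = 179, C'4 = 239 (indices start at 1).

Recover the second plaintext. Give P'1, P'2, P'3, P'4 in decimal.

P'1 = 5, P'2 = 224, P'3 = 104, P'4 = 163

In OFB with a reused IV, both messages share the same keystream S_i, so C_i ⊕ C'_i = P_i ⊕ P'_i and thus P'_i = P_i ⊕ C_i ⊕ C'_i.
P'1: 208 ⊕ 41 ⊕ 252 = 5.
P'2: 82 ⊕ 56 ⊕ 138 = 224.
P'3: 236 ⊕ 55 ⊕ 179 = 104.
P'4: 94 ⊕ 18 ⊕ 239 = 163.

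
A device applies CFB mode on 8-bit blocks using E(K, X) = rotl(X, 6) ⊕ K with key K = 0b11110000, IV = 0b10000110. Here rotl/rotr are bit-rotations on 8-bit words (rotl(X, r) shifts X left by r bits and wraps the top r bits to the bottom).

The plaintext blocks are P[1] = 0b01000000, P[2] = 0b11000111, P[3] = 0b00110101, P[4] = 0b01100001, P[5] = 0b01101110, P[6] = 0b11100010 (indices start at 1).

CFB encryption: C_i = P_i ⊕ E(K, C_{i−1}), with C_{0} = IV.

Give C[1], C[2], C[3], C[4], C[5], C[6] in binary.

C[1] = 0b00010001, C[2] = 0b01110011, C[3] = 0b00011001, C[4] = 0b11010111, C[5] = 0b01101011, C[6] = 0b11001000

C[1]: E(K, 0b10000110) = 0b01010001; 0b01000000 ⊕ 0b01010001 = 0b00010001.
C[2]: E(K, 0b00010001) = 0b10110100; 0b11000111 ⊕ 0b10110100 = 0b01110011.
C[3]: E(K, 0b01110011) = 0b00101100; 0b00110101 ⊕ 0b00101100 = 0b00011001.
C[4]: E(K, 0b00011001) = 0b10110110; 0b01100001 ⊕ 0b10110110 = 0b11010111.
C[5]: E(K, 0b11010111) = 0b00000101; 0b01101110 ⊕ 0b00000101 = 0b01101011.
C[6]: E(K, 0b01101011) = 0b00101010; 0b11100010 ⊕ 0b00101010 = 0b11001000.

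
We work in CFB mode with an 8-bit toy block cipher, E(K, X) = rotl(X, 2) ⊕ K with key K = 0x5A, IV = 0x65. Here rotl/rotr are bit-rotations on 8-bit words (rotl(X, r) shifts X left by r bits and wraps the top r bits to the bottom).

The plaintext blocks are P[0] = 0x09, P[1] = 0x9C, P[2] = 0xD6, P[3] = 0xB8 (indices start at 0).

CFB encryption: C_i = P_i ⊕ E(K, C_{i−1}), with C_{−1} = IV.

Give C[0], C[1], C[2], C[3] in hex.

C[0]: E(K, 0x65) = 0xCF; 0x09 ⊕ 0xCF = 0xC6.
C[1]: E(K, 0xC6) = 0x41; 0x9C ⊕ 0x41 = 0xDD.
C[2]: E(K, 0xDD) = 0x2D; 0xD6 ⊕ 0x2D = 0xFB.
C[3]: E(K, 0xFB) = 0xB5; 0xB8 ⊕ 0xB5 = 0x0D.

C[0] = 0xC6, C[1] = 0xDD, C[2] = 0xFB, C[3] = 0x0D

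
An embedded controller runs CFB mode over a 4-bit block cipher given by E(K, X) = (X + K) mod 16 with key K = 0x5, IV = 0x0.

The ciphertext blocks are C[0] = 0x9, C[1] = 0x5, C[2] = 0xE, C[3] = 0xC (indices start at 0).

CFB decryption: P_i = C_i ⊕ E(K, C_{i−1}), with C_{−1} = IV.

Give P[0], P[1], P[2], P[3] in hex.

P[0] = 0xC, P[1] = 0xB, P[2] = 0x4, P[3] = 0xF

P[0]: E(K, 0x0) = 0x5; 0x9 ⊕ 0x5 = 0xC.
P[1]: E(K, 0x9) = 0xE; 0x5 ⊕ 0xE = 0xB.
P[2]: E(K, 0x5) = 0xA; 0xE ⊕ 0xA = 0x4.
P[3]: E(K, 0xE) = 0x3; 0xC ⊕ 0x3 = 0xF.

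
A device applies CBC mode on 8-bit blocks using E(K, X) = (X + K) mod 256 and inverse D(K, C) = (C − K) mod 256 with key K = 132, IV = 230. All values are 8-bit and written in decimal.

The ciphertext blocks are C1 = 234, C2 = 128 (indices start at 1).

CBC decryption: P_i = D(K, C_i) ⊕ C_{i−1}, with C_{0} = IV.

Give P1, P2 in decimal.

P1 = 128, P2 = 22

P1: D(K, 234) = 102; 102 ⊕ 230 = 128.
P2: D(K, 128) = 252; 252 ⊕ 234 = 22.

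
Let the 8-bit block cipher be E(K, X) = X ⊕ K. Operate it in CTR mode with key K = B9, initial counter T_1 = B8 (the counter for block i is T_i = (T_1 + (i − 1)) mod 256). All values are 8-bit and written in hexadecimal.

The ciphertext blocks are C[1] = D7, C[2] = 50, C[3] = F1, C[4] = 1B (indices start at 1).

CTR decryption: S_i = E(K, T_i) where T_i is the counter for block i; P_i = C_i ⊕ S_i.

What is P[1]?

P[1]: T = B8, S = E(K, T) = 01; D7 ⊕ 01 = D6.

P[1] = D6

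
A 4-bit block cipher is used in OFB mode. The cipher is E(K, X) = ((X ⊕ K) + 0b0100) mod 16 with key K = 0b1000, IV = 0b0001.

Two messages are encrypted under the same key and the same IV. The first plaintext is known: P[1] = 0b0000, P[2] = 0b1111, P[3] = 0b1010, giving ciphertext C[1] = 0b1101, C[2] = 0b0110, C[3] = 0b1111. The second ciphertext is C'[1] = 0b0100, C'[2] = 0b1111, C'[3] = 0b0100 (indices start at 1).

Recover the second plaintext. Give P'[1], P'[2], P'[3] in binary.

In OFB with a reused IV, both messages share the same keystream S_i, so C_i ⊕ C'_i = P_i ⊕ P'_i and thus P'_i = P_i ⊕ C_i ⊕ C'_i.
P'[1]: 0b0000 ⊕ 0b1101 ⊕ 0b0100 = 0b1001.
P'[2]: 0b1111 ⊕ 0b0110 ⊕ 0b1111 = 0b0110.
P'[3]: 0b1010 ⊕ 0b1111 ⊕ 0b0100 = 0b0001.

P'[1] = 0b1001, P'[2] = 0b0110, P'[3] = 0b0001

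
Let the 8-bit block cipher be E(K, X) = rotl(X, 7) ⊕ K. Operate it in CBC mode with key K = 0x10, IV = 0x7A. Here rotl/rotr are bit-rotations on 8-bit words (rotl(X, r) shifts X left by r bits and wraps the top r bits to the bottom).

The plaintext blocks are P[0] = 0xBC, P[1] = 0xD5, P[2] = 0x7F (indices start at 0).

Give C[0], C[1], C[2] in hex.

CBC encryption: C_i = E(K, P_i ⊕ C_{i−1}), with C_{−1} = IV.
C[0]: P[0] ⊕ 0x7A = 0xC6; E(K, 0xC6) = 0x73.
C[1]: P[1] ⊕ 0x73 = 0xA6; E(K, 0xA6) = 0x43.
C[2]: P[2] ⊕ 0x43 = 0x3C; E(K, 0x3C) = 0x0E.

C[0] = 0x73, C[1] = 0x43, C[2] = 0x0E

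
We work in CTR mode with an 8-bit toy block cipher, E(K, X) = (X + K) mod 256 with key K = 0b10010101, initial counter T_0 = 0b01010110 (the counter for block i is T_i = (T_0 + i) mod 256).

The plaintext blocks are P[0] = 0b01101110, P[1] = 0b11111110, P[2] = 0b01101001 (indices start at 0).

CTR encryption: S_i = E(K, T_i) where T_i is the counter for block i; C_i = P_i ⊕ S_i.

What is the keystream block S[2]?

C[0]: T = 0b01010110, S = E(K, T) = 0b11101011; 0b01101110 ⊕ 0b11101011 = 0b10000101.
C[1]: T = 0b01010111, S = E(K, T) = 0b11101100; 0b11111110 ⊕ 0b11101100 = 0b00010010.
C[2]: T = 0b01011000, S = E(K, T) = 0b11101101; 0b01101001 ⊕ 0b11101101 = 0b10000100.
So S[2] = 0b11101101.

0b11101101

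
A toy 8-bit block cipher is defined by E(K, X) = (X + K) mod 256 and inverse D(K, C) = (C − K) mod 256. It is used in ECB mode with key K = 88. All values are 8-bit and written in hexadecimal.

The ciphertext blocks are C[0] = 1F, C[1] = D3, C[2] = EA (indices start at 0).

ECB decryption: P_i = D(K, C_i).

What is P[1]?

P[1]: D(K, D3) = 4B.

P[1] = 4B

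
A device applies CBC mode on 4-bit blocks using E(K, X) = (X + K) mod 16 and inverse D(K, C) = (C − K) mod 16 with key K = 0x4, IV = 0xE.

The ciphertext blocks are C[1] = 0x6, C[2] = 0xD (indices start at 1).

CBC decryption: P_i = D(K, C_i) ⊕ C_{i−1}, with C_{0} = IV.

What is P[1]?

P[1]: D(K, 0x6) = 0x2; 0x2 ⊕ 0xE = 0xC.

P[1] = 0xC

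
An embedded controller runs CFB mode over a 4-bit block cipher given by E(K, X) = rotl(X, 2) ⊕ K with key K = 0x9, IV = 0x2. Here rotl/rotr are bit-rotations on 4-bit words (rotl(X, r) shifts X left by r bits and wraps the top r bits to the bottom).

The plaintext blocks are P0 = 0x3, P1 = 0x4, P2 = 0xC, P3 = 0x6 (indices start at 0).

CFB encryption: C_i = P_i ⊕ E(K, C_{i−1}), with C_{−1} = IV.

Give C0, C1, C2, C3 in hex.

C0 = 0x2, C1 = 0x5, C2 = 0x0, C3 = 0xF

C0: E(K, 0x2) = 0x1; 0x3 ⊕ 0x1 = 0x2.
C1: E(K, 0x2) = 0x1; 0x4 ⊕ 0x1 = 0x5.
C2: E(K, 0x5) = 0xC; 0xC ⊕ 0xC = 0x0.
C3: E(K, 0x0) = 0x9; 0x6 ⊕ 0x9 = 0xF.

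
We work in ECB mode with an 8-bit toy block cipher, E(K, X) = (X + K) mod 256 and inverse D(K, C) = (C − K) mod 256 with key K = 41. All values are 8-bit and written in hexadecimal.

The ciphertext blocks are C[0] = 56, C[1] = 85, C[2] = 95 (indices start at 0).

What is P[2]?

ECB decryption: P_i = D(K, C_i).
P[2]: D(K, 95) = 54.

P[2] = 54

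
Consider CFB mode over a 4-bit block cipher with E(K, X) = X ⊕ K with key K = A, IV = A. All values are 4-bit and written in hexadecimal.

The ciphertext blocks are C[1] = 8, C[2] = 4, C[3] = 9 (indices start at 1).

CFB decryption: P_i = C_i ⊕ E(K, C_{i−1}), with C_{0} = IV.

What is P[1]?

P[1]: E(K, A) = 0; 8 ⊕ 0 = 8.

P[1] = 8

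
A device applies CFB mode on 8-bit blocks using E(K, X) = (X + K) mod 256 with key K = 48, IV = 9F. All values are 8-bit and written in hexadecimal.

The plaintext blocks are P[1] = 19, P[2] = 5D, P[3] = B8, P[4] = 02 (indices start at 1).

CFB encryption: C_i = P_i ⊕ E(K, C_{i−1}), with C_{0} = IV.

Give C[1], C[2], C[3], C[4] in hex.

C[1]: E(K, 9F) = E7; 19 ⊕ E7 = FE.
C[2]: E(K, FE) = 46; 5D ⊕ 46 = 1B.
C[3]: E(K, 1B) = 63; B8 ⊕ 63 = DB.
C[4]: E(K, DB) = 23; 02 ⊕ 23 = 21.

C[1] = FE, C[2] = 1B, C[3] = DB, C[4] = 21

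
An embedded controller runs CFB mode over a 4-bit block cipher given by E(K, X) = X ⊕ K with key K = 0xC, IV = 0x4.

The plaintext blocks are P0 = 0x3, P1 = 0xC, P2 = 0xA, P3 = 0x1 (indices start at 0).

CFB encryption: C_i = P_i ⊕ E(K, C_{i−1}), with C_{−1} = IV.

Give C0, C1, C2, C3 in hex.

C0: E(K, 0x4) = 0x8; 0x3 ⊕ 0x8 = 0xB.
C1: E(K, 0xB) = 0x7; 0xC ⊕ 0x7 = 0xB.
C2: E(K, 0xB) = 0x7; 0xA ⊕ 0x7 = 0xD.
C3: E(K, 0xD) = 0x1; 0x1 ⊕ 0x1 = 0x0.

C0 = 0xB, C1 = 0xB, C2 = 0xD, C3 = 0x0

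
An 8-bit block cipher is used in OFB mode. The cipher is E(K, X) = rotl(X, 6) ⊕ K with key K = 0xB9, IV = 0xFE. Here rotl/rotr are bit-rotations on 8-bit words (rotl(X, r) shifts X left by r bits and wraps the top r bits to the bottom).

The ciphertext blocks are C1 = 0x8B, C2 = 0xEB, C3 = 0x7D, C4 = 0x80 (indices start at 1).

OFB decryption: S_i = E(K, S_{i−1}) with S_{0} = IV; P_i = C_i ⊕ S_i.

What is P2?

P1: S = E(K, 0xFE) = 0x06; 0x8B ⊕ 0x06 = 0x8D.
P2: S = E(K, 0x06) = 0x38; 0xEB ⊕ 0x38 = 0xD3.

P2 = 0xD3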